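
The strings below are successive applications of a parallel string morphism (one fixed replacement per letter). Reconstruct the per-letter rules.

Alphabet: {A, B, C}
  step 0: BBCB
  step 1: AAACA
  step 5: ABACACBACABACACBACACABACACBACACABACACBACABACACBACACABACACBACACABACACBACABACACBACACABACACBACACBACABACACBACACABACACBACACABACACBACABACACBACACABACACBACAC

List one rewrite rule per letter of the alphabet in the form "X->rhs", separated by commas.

  step 0 ⇒ step 1: BBCB ⇒ A·A·AC·A
    B ↦ A
    C ↦ AC
    A ↦ BAC  (constrained at step 1)

A->BAC, B->A, C->AC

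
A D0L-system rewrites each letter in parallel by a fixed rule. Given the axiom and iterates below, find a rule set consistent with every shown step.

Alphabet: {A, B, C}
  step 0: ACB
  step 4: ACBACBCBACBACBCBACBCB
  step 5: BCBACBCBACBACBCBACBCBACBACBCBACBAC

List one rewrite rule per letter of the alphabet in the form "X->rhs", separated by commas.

  step 4 ⇒ step 5: ACBACBCBACBACBCBACBCB ⇒ BC·B·AC·BC·B·AC·B·AC·BC·B·AC·BC·B·AC·B·AC·BC·B·AC·B·AC
    A ↦ BC
    B ↦ AC
    C ↦ B

A->BC, B->AC, C->B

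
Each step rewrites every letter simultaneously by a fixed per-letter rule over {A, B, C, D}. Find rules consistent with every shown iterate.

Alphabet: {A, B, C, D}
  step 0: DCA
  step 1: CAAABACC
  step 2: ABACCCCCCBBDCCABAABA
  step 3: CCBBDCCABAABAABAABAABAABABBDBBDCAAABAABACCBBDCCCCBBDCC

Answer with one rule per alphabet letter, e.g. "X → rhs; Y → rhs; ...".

  step 2 ⇒ step 3: ABACCCCCCBBDCCABAABA ⇒ CC·BBD·CC·ABA·ABA·ABA·ABA·ABA·ABA·BBD·BBD·CAA·ABA·ABA·CC·BBD·CC·CC·BBD·CC
    A ↦ CC
    B ↦ BBD
    C ↦ ABA
    D ↦ CAA

A->CC, B->BBD, C->ABA, D->CAA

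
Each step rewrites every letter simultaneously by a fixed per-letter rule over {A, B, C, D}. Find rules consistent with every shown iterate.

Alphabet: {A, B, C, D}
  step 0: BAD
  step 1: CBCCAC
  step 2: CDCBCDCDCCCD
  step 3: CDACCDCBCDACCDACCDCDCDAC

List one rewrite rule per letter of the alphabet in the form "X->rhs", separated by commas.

  step 2 ⇒ step 3: CDCBCDCDCCCD ⇒ CD·AC·CD·CB·CD·AC·CD·AC·CD·CD·CD·AC
    B ↦ CB
    C ↦ CD
    D ↦ AC
  step 0 ⇒ step 1: BAD ⇒ CB·CC·AC
    A ↦ CC

A->CC, B->CB, C->CD, D->AC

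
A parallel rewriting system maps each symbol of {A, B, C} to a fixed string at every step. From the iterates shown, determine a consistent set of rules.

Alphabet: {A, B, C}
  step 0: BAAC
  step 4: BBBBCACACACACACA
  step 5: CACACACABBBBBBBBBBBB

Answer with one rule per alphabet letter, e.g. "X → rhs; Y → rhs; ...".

A->B, B->CA, C->B

  step 4 ⇒ step 5: BBBBCACACACACACA ⇒ CA·CA·CA·CA·B·B·B·B·B·B·B·B·B·B·B·B
    A ↦ B
    B ↦ CA
    C ↦ B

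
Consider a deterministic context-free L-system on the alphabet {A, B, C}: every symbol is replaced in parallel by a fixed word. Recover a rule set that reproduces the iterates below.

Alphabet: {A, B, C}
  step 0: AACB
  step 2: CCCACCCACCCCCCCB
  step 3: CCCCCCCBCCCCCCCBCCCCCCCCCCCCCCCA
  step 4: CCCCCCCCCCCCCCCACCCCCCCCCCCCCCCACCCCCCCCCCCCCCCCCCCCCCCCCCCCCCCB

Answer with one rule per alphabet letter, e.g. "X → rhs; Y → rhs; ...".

A->CB, B->CA, C->CC

  step 3 ⇒ step 4: CCCCCCCBCCCCCCCBCCCCCCCCCCCCCCCA ⇒ CC·CC·CC·CC·CC·CC·CC·CA·CC·CC·CC·CC·CC·CC·CC·CA·CC·CC·CC·CC·CC·CC·CC·CC·CC·CC·CC·CC·CC·CC·CC·CB
    A ↦ CB
    B ↦ CA
    C ↦ CC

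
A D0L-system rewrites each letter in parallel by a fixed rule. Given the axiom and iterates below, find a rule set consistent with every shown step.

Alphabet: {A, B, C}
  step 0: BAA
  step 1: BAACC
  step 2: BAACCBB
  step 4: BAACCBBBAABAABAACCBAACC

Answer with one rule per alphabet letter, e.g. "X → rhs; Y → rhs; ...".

A->C, B->BAA, C->B

  step 1 ⇒ step 2: BAACC ⇒ BAA·C·C·B·B
    A ↦ C
    B ↦ BAA
    C ↦ B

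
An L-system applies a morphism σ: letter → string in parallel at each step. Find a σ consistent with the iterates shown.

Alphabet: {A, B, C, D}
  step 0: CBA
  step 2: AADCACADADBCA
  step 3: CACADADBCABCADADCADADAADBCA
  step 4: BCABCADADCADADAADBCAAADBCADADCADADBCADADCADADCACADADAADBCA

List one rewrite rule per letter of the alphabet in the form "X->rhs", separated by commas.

A->CA, B->AAD, C->B, D->DAD

  step 3 ⇒ step 4: CACADADBCABCADADCADADAADBCA ⇒ B·CA·B·CA·DAD·CA·DAD·AAD·B·CA·AAD·B·CA·DAD·CA·DAD·B·CA·DAD·CA·DAD·CA·CA·DAD·AAD·B·CA
    A ↦ CA
    B ↦ AAD
    C ↦ B
    D ↦ DAD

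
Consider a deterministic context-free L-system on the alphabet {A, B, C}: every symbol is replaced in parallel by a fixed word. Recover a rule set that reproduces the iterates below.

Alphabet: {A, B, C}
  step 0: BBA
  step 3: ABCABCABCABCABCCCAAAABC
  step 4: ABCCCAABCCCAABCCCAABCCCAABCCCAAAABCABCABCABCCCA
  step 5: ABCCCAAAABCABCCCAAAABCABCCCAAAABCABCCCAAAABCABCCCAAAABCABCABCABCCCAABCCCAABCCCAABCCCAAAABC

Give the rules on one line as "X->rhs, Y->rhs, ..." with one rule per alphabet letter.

  step 4 ⇒ step 5: ABCCCAABCCCAABCCCAABCCCAABCCCAAAABCABCABCABCCCA ⇒ ABC·CC·A·A·A·ABC·ABC·CC·A·A·A·ABC·ABC·CC·A·A·A·ABC·ABC·CC·A·A·A·ABC·ABC·CC·A·A·A·ABC·ABC·ABC·ABC·CC·A·ABC·CC·A·ABC·CC·A·ABC·CC·A·A·A·ABC
    A ↦ ABC
    B ↦ CC
    C ↦ A

A->ABC, B->CC, C->A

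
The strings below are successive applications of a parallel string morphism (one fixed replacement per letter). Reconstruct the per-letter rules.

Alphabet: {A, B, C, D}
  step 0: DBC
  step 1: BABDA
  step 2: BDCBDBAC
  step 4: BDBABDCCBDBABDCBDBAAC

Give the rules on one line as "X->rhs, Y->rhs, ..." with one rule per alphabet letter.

  step 1 ⇒ step 2: BABDA ⇒ BD·C·BD·BA·C
    A ↦ C
    B ↦ BD
    D ↦ BA
  step 0 ⇒ step 1: DBC ⇒ BA·BD·A
    C ↦ A

A->C, B->BD, C->A, D->BA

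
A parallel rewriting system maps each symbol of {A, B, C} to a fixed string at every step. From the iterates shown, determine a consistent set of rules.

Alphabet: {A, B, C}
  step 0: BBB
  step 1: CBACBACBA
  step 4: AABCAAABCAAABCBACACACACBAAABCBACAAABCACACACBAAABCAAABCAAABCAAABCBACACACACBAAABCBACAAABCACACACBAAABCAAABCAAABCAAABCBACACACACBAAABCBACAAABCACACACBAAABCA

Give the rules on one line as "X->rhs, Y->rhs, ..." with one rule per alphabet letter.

  step 0 ⇒ step 1: BBB ⇒ CBA·CBA·CBA
    B ↦ CBA
    A ↦ CA  (constrained at step 1)
    C ↦ AAB  (constrained at step 1)

A->CA, B->CBA, C->AAB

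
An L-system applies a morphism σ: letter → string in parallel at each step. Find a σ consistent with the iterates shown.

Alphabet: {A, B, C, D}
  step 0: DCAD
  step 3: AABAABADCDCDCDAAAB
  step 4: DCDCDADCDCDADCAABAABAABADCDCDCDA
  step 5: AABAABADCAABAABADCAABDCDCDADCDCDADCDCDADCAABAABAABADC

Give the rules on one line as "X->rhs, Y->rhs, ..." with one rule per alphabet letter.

  step 4 ⇒ step 5: DCDCDADCDCDADCAABAABAABADCDCDCDA ⇒ A·AB·A·AB·A·DC·A·AB·A·AB·A·DC·A·AB·DC·DC·DA·DC·DC·DA·DC·DC·DA·DC·A·AB·A·AB·A·AB·A·DC
    A ↦ DC
    B ↦ DA
    C ↦ AB
    D ↦ A

A->DC, B->DA, C->AB, D->A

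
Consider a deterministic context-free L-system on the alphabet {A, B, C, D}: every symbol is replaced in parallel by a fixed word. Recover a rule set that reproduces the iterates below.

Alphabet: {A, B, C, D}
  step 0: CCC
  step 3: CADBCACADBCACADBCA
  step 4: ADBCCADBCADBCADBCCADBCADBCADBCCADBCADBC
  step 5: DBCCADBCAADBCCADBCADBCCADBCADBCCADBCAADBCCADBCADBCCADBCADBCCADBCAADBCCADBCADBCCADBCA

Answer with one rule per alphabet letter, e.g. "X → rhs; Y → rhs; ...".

  step 4 ⇒ step 5: ADBCCADBCADBCADBCCADBCADBCADBCCADBCADBC ⇒ DBC·CA·DBC·A·A·DBC·CA·DBC·A·DBC·CA·DBC·A·DBC·CA·DBC·A·A·DBC·CA·DBC·A·DBC·CA·DBC·A·DBC·CA·DBC·A·A·DBC·CA·DBC·A·DBC·CA·DBC·A
    A ↦ DBC
    B ↦ DBC
    C ↦ A
    D ↦ CA

A->DBC, B->DBC, C->A, D->CA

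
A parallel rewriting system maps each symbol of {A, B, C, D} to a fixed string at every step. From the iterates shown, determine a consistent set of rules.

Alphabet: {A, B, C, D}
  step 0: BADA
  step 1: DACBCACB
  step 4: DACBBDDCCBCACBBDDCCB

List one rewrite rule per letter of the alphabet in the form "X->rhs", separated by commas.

  step 0 ⇒ step 1: BADA ⇒ D·ACB·C·ACB
    A ↦ ACB
    B ↦ D
    D ↦ C
    C ↦ B  (constrained at step 1)

A->ACB, B->D, C->B, D->C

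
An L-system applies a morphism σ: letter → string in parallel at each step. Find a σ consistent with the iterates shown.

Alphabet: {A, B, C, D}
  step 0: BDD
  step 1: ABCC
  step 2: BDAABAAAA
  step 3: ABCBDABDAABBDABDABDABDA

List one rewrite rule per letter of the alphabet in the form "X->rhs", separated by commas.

A->BDA, B->AB, C->AA, D->C

  step 2 ⇒ step 3: BDAABAAAA ⇒ AB·C·BDA·BDA·AB·BDA·BDA·BDA·BDA
    A ↦ BDA
    B ↦ AB
    D ↦ C
  step 1 ⇒ step 2: ABCC ⇒ BDA·AB·AA·AA
    C ↦ AA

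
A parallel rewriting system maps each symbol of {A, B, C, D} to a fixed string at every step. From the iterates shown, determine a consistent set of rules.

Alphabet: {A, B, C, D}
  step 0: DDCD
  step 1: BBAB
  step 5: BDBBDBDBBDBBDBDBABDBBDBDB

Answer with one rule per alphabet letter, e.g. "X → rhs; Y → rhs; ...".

  step 0 ⇒ step 1: DDCD ⇒ B·B·A·B
    C ↦ A
    D ↦ B
    A ↦ C  (constrained at step 1)
    B ↦ BD  (constrained at step 1)

A->C, B->BD, C->A, D->B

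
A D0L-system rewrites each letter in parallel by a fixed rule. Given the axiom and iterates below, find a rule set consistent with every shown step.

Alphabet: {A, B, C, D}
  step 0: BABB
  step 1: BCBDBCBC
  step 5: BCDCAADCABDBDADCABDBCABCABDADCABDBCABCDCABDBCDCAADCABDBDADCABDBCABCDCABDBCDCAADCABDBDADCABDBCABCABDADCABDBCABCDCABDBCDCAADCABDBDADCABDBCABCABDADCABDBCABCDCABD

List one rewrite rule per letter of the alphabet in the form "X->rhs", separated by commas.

A->BD, B->BC, C->DCA, D->A

  step 0 ⇒ step 1: BABB ⇒ BC·BD·BC·BC
    A ↦ BD
    B ↦ BC
    C ↦ DCA  (constrained at step 1)
    D ↦ A  (constrained at step 1)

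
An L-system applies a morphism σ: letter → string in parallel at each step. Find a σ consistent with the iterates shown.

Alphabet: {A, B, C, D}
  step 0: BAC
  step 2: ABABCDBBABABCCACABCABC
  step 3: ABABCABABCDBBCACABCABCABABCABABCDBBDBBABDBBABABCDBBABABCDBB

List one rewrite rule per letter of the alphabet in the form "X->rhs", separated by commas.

  step 2 ⇒ step 3: ABABCDBBABABCCACABCABC ⇒ AB·ABC·AB·ABC·DBB·CAC·ABC·ABC·AB·ABC·AB·ABC·DBB·DBB·AB·DBB·AB·ABC·DBB·AB·ABC·DBB
    A ↦ AB
    B ↦ ABC
    C ↦ DBB
    D ↦ CAC

A->AB, B->ABC, C->DBB, D->CAC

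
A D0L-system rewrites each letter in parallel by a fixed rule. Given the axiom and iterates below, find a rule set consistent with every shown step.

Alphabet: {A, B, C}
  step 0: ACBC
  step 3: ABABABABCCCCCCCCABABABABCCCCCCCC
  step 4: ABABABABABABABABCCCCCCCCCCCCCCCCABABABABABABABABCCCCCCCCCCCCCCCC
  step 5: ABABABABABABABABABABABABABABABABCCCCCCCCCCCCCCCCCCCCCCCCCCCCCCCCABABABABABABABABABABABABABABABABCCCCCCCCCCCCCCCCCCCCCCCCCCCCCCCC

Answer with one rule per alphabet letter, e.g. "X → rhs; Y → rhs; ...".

A->AB, B->AB, C->CC

  step 4 ⇒ step 5: ABABABABABABABABCCCCCCCCCCCCCCCCABABABABABABABABCCCCCCCCCCCCCCCC ⇒ AB·AB·AB·AB·AB·AB·AB·AB·AB·AB·AB·AB·AB·AB·AB·AB·CC·CC·CC·CC·CC·CC·CC·CC·CC·CC·CC·CC·CC·CC·CC·CC·AB·AB·AB·AB·AB·AB·AB·AB·AB·AB·AB·AB·AB·AB·AB·AB·CC·CC·CC·CC·CC·CC·CC·CC·CC·CC·CC·CC·CC·CC·CC·CC
    A ↦ AB
    B ↦ AB
    C ↦ CC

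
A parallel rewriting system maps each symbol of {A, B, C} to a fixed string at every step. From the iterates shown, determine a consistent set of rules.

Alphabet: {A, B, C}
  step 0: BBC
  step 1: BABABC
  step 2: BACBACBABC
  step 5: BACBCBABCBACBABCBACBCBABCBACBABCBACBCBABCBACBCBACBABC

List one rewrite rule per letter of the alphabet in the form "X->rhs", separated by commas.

A->C, B->BA, C->BC

  step 1 ⇒ step 2: BABABC ⇒ BA·C·BA·C·BA·BC
    A ↦ C
    B ↦ BA
    C ↦ BC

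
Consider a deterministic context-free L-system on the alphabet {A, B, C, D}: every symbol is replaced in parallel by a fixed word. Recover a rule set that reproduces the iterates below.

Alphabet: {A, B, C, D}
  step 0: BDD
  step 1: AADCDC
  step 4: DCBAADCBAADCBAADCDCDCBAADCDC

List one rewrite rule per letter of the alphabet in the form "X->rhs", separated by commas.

A->DC, B->AA, C->B, D->DC

  step 0 ⇒ step 1: BDD ⇒ AA·DC·DC
    B ↦ AA
    D ↦ DC
    A ↦ DC  (constrained at step 1)
    C ↦ B  (constrained at step 1)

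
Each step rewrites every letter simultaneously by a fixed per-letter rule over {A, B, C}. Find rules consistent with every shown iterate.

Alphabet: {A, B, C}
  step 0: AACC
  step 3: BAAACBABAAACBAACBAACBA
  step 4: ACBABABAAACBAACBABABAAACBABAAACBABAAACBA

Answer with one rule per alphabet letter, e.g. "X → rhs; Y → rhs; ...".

A->BA, B->AC, C->A

  step 3 ⇒ step 4: BAAACBABAAACBAACBAACBA ⇒ AC·BA·BA·BA·A·AC·BA·AC·BA·BA·BA·A·AC·BA·BA·A·AC·BA·BA·A·AC·BA
    A ↦ BA
    B ↦ AC
    C ↦ A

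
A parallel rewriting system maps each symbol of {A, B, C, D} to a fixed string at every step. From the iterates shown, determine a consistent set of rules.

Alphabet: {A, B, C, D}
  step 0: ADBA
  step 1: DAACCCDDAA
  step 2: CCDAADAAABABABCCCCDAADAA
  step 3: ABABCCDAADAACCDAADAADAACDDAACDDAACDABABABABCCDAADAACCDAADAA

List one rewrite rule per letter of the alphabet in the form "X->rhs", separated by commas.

  step 2 ⇒ step 3: CCDAADAAABABABCCCCDAADAA ⇒ AB·AB·CC·DAA·DAA·CC·DAA·DAA·DAA·CD·DAA·CD·DAA·CD·AB·AB·AB·AB·CC·DAA·DAA·CC·DAA·DAA
    A ↦ DAA
    B ↦ CD
    C ↦ AB
    D ↦ CC

A->DAA, B->CD, C->AB, D->CC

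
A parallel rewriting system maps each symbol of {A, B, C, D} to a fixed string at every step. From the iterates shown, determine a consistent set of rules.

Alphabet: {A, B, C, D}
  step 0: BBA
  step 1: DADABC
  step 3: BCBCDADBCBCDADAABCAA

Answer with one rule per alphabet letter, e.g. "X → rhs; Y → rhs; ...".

  step 0 ⇒ step 1: BBA ⇒ DA·DA·BC
    A ↦ BC
    B ↦ DA
    C ↦ D  (constrained at step 1)
    D ↦ AA  (constrained at step 1)

A->BC, B->DA, C->D, D->AA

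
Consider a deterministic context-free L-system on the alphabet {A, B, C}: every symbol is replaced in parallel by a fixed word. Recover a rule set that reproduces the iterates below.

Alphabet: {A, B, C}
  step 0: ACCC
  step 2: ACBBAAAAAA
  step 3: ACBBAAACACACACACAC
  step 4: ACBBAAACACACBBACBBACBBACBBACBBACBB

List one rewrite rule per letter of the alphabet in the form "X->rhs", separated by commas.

  step 3 ⇒ step 4: ACBBAAACACACACACAC ⇒ AC·BB·A·A·AC·AC·AC·BB·AC·BB·AC·BB·AC·BB·AC·BB·AC·BB
    A ↦ AC
    B ↦ A
    C ↦ BB

A->AC, B->A, C->BB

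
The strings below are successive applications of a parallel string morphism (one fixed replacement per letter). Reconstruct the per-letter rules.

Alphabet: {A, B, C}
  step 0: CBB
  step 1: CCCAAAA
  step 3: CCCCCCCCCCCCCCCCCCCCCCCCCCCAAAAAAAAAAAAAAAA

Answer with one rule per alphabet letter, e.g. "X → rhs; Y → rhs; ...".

  step 0 ⇒ step 1: CBB ⇒ CCC·AA·AA
    B ↦ AA
    C ↦ CCC
    A ↦ BB  (constrained at step 1)

A->BB, B->AA, C->CCC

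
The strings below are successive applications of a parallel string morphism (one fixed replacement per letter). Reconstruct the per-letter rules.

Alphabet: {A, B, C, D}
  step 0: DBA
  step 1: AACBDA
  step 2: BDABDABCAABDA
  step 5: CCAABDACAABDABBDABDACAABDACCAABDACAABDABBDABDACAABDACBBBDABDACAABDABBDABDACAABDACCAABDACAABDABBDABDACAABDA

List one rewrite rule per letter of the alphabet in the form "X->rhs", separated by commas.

  step 1 ⇒ step 2: AACBDA ⇒ BDA·BDA·B·C·AA·BDA
    A ↦ BDA
    B ↦ C
    C ↦ B
    D ↦ AA

A->BDA, B->C, C->B, D->AA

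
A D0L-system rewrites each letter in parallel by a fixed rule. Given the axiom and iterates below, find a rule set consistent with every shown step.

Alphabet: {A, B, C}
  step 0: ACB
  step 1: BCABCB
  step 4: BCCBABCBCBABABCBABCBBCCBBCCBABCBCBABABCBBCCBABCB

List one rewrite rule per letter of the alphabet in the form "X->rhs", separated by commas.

  step 0 ⇒ step 1: ACB ⇒ BC·AB·CB
    A ↦ BC
    B ↦ CB
    C ↦ AB

A->BC, B->CB, C->AB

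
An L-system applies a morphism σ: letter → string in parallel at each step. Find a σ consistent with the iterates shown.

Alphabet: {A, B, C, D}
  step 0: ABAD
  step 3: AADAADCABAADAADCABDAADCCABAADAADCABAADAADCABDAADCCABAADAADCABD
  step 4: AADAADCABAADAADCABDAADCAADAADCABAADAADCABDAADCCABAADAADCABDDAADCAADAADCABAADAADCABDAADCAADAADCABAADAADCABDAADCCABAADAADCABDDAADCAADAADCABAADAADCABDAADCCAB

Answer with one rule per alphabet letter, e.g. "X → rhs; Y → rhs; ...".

  step 3 ⇒ step 4: AADAADCABAADAADCABDAADCCABAADAADCABAADAADCABDAADCCABAADAADCABD ⇒ AAD·AAD·CAB·AAD·AAD·CAB·D·AAD·C·AAD·AAD·CAB·AAD·AAD·CAB·D·AAD·C·CAB·AAD·AAD·CAB·D·D·AAD·C·AAD·AAD·CAB·AAD·AAD·CAB·D·AAD·C·AAD·AAD·CAB·AAD·AAD·CAB·D·AAD·C·CAB·AAD·AAD·CAB·D·D·AAD·C·AAD·AAD·CAB·AAD·AAD·CAB·D·AAD·C·CAB
    A ↦ AAD
    B ↦ C
    C ↦ D
    D ↦ CAB

A->AAD, B->C, C->D, D->CAB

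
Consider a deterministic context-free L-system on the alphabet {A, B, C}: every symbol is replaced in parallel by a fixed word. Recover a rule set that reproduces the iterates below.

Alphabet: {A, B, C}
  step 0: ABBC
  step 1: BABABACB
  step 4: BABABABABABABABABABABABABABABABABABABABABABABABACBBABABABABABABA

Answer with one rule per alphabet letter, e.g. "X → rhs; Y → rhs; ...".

  step 0 ⇒ step 1: ABBC ⇒ BA·BA·BA·CB
    A ↦ BA
    B ↦ BA
    C ↦ CB

A->BA, B->BA, C->CB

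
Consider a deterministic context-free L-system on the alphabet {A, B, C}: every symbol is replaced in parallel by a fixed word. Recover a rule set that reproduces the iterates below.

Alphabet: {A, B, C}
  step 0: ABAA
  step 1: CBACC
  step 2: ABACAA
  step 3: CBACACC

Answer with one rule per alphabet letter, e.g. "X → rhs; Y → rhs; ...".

A->C, B->BA, C->A

  step 2 ⇒ step 3: ABACAA ⇒ C·BA·C·A·C·C
    A ↦ C
    B ↦ BA
    C ↦ A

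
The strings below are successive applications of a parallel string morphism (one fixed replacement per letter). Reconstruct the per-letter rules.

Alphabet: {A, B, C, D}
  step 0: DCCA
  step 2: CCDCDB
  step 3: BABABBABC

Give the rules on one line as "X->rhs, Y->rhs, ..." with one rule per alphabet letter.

A->D, B->C, C->BA, D->B

  step 2 ⇒ step 3: CCDCDB ⇒ BA·BA·B·BA·B·C
    B ↦ C
    C ↦ BA
    D ↦ B
    A ↦ D  (constrained at step 0)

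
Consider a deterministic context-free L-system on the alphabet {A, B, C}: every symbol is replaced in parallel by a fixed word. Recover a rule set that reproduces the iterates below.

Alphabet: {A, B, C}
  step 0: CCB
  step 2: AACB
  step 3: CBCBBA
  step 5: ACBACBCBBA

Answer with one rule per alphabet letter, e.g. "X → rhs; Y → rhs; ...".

  step 2 ⇒ step 3: AACB ⇒ CB·CB·B·A
    A ↦ CB
    B ↦ A
    C ↦ B

A->CB, B->A, C->B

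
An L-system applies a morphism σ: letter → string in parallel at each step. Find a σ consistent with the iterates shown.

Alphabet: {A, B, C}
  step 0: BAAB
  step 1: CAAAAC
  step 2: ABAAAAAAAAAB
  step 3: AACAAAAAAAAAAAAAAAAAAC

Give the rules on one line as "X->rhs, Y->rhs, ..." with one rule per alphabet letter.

A->AA, B->C, C->AB

  step 2 ⇒ step 3: ABAAAAAAAAAB ⇒ AA·C·AA·AA·AA·AA·AA·AA·AA·AA·AA·C
    A ↦ AA
    B ↦ C
  step 1 ⇒ step 2: CAAAAC ⇒ AB·AA·AA·AA·AA·AB
    C ↦ AB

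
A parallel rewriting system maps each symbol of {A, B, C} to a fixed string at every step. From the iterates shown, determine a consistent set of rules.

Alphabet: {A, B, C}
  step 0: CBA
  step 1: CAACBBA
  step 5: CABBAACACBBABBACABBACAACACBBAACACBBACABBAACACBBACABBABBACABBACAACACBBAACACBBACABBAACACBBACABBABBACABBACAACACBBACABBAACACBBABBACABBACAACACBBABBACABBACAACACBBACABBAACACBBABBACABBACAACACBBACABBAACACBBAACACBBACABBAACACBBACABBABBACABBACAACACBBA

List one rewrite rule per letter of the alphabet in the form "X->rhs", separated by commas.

A->BBA, B->AC, C->CA

  step 0 ⇒ step 1: CBA ⇒ CA·AC·BBA
    A ↦ BBA
    B ↦ AC
    C ↦ CA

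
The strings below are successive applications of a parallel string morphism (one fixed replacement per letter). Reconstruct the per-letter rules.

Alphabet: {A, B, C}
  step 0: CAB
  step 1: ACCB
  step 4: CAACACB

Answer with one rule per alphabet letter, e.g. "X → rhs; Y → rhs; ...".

A->C, B->CB, C->A

  step 0 ⇒ step 1: CAB ⇒ A·C·CB
    A ↦ C
    B ↦ CB
    C ↦ A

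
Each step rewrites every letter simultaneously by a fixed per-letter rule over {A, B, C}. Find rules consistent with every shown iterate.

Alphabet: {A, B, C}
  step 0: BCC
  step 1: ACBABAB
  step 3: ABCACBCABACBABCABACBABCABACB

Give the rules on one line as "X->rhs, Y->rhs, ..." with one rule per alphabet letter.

  step 0 ⇒ step 1: BCC ⇒ ACB·AB·AB
    B ↦ ACB
    C ↦ AB
    A ↦ C  (constrained at step 1)

A->C, B->ACB, C->AB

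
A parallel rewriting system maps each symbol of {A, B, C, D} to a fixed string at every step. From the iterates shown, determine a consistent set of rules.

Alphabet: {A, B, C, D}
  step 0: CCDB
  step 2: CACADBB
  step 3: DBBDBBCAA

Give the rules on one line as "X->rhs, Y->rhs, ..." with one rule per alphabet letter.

  step 2 ⇒ step 3: CACADBB ⇒ DB·B·DB·B·C·A·A
    A ↦ B
    B ↦ A
    C ↦ DB
    D ↦ C

A->B, B->A, C->DB, D->C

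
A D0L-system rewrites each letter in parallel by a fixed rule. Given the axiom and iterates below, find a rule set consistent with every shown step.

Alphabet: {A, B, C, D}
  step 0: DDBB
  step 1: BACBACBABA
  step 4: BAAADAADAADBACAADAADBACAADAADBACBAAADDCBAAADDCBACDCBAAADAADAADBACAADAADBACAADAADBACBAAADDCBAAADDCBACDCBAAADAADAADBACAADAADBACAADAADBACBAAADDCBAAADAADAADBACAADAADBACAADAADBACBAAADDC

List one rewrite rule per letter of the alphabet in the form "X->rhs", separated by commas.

A->AAD, B->BA, C->DC, D->BAC

  step 0 ⇒ step 1: DDBB ⇒ BAC·BAC·BA·BA
    B ↦ BA
    D ↦ BAC
    A ↦ AAD  (constrained at step 1)
    C ↦ DC  (constrained at step 1)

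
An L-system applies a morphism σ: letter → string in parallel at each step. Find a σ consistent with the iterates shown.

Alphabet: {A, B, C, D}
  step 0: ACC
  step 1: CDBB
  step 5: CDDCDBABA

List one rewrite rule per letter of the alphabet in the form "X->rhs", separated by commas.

  step 0 ⇒ step 1: ACC ⇒ CD·B·B
    A ↦ CD
    C ↦ B
    B ↦ D  (constrained at step 1)
    D ↦ A  (constrained at step 1)

A->CD, B->D, C->B, D->A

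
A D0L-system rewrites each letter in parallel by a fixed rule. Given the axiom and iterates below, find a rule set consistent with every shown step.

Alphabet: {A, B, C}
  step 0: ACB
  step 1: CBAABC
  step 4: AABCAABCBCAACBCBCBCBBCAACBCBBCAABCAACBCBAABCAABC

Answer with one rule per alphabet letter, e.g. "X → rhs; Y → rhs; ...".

  step 0 ⇒ step 1: ACB ⇒ CB·AA·BC
    A ↦ CB
    B ↦ BC
    C ↦ AA

A->CB, B->BC, C->AA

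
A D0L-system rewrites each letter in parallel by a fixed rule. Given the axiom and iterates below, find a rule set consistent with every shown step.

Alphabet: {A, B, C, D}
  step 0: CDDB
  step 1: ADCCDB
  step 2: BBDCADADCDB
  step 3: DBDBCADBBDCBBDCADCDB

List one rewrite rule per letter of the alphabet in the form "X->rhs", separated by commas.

A->BBD, B->DB, C->AD, D->C

  step 2 ⇒ step 3: BBDCADADCDB ⇒ DB·DB·C·AD·BBD·C·BBD·C·AD·C·DB
    A ↦ BBD
    B ↦ DB
    C ↦ AD
    D ↦ C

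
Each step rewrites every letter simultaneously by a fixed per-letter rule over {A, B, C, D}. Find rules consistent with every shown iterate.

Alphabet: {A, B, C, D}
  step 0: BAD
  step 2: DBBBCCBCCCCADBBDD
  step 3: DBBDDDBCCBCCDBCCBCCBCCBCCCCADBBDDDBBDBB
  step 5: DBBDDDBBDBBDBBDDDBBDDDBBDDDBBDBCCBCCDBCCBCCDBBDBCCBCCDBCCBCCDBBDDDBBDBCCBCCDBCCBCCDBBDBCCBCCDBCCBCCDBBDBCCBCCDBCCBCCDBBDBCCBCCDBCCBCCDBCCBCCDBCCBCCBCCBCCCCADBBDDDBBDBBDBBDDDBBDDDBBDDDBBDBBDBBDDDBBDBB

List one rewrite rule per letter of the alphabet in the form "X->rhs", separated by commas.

  step 2 ⇒ step 3: DBBBCCBCCCCADBBDD ⇒ DBB·D·D·D·BCC·BCC·D·BCC·BCC·BCC·BCC·CCA·DBB·D·D·DBB·DBB
    A ↦ CCA
    B ↦ D
    C ↦ BCC
    D ↦ DBB

A->CCA, B->D, C->BCC, D->DBB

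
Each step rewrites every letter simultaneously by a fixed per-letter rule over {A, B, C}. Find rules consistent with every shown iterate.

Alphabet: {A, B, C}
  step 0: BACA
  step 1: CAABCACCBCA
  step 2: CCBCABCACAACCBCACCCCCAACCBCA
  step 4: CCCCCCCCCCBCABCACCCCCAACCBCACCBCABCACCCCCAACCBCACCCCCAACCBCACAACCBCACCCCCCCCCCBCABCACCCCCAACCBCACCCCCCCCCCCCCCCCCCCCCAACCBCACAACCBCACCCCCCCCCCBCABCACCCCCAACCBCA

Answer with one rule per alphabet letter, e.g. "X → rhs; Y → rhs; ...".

A->BCA, B->CAA, C->CC

  step 1 ⇒ step 2: CAABCACCBCA ⇒ CC·BCA·BCA·CAA·CC·BCA·CC·CC·CAA·CC·BCA
    A ↦ BCA
    B ↦ CAA
    C ↦ CC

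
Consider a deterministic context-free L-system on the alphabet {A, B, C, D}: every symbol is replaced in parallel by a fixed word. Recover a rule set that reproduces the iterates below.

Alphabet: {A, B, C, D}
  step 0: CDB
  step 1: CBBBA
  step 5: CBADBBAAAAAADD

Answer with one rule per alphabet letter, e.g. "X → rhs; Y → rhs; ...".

  step 0 ⇒ step 1: CDB ⇒ CB·BB·A
    B ↦ A
    C ↦ CB
    D ↦ BB
    A ↦ D  (constrained at step 1)

A->D, B->A, C->CB, D->BB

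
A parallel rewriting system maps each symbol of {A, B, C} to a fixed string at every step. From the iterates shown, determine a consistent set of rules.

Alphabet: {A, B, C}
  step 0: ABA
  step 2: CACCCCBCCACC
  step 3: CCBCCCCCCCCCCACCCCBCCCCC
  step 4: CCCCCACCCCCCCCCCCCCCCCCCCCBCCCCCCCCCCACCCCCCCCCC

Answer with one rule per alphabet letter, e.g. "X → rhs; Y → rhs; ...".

A->BC, B->CA, C->CC

  step 3 ⇒ step 4: CCBCCCCCCCCCCACCCCBCCCCC ⇒ CC·CC·CA·CC·CC·CC·CC·CC·CC·CC·CC·CC·CC·BC·CC·CC·CC·CC·CA·CC·CC·CC·CC·CC
    A ↦ BC
    B ↦ CA
    C ↦ CC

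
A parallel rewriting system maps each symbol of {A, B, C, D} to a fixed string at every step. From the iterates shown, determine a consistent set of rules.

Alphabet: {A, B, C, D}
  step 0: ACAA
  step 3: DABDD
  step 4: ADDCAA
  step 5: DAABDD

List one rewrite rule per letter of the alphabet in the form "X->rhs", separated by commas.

A->D, B->DC, C->B, D->A

  step 4 ⇒ step 5: ADDCAA ⇒ D·A·A·B·D·D
    A ↦ D
    C ↦ B
    D ↦ A
  step 3 ⇒ step 4: DABDD ⇒ A·D·DC·A·A
    B ↦ DC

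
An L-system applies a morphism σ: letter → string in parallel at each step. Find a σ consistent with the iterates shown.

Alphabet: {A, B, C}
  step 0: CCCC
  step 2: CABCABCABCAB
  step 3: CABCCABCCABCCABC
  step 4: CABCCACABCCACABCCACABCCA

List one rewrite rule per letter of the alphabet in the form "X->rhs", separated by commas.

A->B, B->C, C->CA

  step 3 ⇒ step 4: CABCCABCCABCCABC ⇒ CA·B·C·CA·CA·B·C·CA·CA·B·C·CA·CA·B·C·CA
    A ↦ B
    B ↦ C
    C ↦ CA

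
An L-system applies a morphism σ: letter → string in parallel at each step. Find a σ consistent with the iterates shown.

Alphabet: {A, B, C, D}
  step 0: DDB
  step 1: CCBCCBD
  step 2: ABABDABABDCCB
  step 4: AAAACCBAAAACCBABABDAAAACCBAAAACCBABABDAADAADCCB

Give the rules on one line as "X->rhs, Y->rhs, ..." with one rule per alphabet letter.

A->AA, B->D, C->AB, D->CCB

  step 1 ⇒ step 2: CCBCCBD ⇒ AB·AB·D·AB·AB·D·CCB
    B ↦ D
    C ↦ AB
    D ↦ CCB
    A ↦ AA  (constrained at step 2)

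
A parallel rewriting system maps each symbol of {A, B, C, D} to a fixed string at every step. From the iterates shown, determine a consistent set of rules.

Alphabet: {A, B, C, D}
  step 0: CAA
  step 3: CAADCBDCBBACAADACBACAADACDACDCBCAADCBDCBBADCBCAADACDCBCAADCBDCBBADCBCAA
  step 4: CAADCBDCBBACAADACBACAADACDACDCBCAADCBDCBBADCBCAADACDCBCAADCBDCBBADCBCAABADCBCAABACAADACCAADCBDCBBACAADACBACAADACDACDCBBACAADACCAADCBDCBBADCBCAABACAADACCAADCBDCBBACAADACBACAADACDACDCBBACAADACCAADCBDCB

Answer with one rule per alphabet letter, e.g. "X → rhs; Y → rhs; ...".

  step 3 ⇒ step 4: CAADCBDCBBACAADACBACAADACDACDCBCAADCBDCBBADCBCAADACDCBCAADCBDCBBADCBCAA ⇒ CAA·DCB·DCB·BA·CAA·DAC·BA·CAA·DAC·DAC·DCB·CAA·DCB·DCB·BA·DCB·CAA·DAC·DCB·CAA·DCB·DCB·BA·DCB·CAA·BA·DCB·CAA·BA·CAA·DAC·CAA·DCB·DCB·BA·CAA·DAC·BA·CAA·DAC·DAC·DCB·BA·CAA·DAC·CAA·DCB·DCB·BA·DCB·CAA·BA·CAA·DAC·CAA·DCB·DCB·BA·CAA·DAC·BA·CAA·DAC·DAC·DCB·BA·CAA·DAC·CAA·DCB·DCB
    A ↦ DCB
    B ↦ DAC
    C ↦ CAA
    D ↦ BA

A->DCB, B->DAC, C->CAA, D->BA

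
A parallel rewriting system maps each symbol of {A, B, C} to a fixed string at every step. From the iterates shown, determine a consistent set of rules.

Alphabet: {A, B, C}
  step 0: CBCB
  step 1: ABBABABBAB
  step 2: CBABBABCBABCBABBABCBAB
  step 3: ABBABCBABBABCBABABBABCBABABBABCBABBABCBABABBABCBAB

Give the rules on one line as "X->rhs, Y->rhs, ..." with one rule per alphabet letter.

  step 2 ⇒ step 3: CBABBABCBABCBABBABCBAB ⇒ AB·BAB·C·BAB·BAB·C·BAB·AB·BAB·C·BAB·AB·BAB·C·BAB·BAB·C·BAB·AB·BAB·C·BAB
    A ↦ C
    B ↦ BAB
    C ↦ AB

A->C, B->BAB, C->AB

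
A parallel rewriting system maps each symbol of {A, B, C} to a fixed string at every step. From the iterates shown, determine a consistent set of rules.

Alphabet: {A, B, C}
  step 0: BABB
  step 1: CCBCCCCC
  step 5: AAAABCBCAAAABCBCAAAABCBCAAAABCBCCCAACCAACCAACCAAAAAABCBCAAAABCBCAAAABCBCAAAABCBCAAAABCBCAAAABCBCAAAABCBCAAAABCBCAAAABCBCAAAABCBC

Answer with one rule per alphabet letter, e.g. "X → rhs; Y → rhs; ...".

A->BC, B->CC, C->AA

  step 0 ⇒ step 1: BABB ⇒ CC·BC·CC·CC
    A ↦ BC
    B ↦ CC
    C ↦ AA  (constrained at step 1)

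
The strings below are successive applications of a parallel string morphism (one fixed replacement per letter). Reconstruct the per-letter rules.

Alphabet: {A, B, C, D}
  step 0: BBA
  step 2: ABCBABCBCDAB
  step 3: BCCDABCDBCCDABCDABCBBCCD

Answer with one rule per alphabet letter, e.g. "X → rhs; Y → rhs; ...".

  step 2 ⇒ step 3: ABCBABCBCDAB ⇒ BC·CD·AB·CD·BC·CD·AB·CD·AB·CB·BC·CD
    A ↦ BC
    B ↦ CD
    C ↦ AB
    D ↦ CB

A->BC, B->CD, C->AB, D->CB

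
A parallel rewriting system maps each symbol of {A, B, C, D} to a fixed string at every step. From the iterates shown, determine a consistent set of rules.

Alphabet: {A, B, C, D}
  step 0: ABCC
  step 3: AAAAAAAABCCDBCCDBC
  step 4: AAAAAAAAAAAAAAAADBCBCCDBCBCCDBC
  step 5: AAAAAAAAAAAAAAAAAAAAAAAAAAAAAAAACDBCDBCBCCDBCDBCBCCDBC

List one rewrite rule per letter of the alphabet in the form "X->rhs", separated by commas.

A->AA, B->D, C->BC, D->C

  step 4 ⇒ step 5: AAAAAAAAAAAAAAAADBCBCCDBCBCCDBC ⇒ AA·AA·AA·AA·AA·AA·AA·AA·AA·AA·AA·AA·AA·AA·AA·AA·C·D·BC·D·BC·BC·C·D·BC·D·BC·BC·C·D·BC
    A ↦ AA
    B ↦ D
    C ↦ BC
    D ↦ C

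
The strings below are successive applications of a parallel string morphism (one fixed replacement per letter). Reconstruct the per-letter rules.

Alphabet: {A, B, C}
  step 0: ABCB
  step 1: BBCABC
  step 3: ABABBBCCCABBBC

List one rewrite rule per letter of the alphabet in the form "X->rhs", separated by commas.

A->BB, B->C, C->AB

  step 0 ⇒ step 1: ABCB ⇒ BB·C·AB·C
    A ↦ BB
    B ↦ C
    C ↦ AB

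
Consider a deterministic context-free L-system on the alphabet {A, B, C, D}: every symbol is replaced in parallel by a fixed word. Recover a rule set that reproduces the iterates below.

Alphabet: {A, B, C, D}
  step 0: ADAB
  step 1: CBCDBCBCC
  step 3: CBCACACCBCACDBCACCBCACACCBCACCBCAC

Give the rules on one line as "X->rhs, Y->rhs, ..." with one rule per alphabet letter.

  step 0 ⇒ step 1: ADAB ⇒ CBC·DB·CBC·C
    A ↦ CBC
    B ↦ C
    D ↦ DB
    C ↦ AC  (constrained at step 1)

A->CBC, B->C, C->AC, D->DB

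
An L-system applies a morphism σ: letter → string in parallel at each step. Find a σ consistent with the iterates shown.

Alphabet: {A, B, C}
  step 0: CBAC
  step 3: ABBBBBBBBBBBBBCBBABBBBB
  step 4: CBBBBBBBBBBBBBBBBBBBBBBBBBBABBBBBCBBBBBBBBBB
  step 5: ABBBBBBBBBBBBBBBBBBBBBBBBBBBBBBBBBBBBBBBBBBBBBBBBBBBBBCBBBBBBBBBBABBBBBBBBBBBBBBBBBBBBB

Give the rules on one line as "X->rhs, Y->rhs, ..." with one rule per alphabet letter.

A->C, B->BB, C->AB

  step 4 ⇒ step 5: CBBBBBBBBBBBBBBBBBBBBBBBBBBABBBBBCBBBBBBBBBB ⇒ AB·BB·BB·BB·BB·BB·BB·BB·BB·BB·BB·BB·BB·BB·BB·BB·BB·BB·BB·BB·BB·BB·BB·BB·BB·BB·BB·C·BB·BB·BB·BB·BB·AB·BB·BB·BB·BB·BB·BB·BB·BB·BB·BB
    A ↦ C
    B ↦ BB
    C ↦ AB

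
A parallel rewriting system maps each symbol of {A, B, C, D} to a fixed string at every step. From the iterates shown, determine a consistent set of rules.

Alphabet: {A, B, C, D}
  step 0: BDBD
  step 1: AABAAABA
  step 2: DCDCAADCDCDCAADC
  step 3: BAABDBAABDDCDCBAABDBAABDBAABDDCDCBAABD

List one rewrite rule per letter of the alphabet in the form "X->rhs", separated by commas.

  step 2 ⇒ step 3: DCDCAADCDCDCAADC ⇒ BA·ABD·BA·ABD·DC·DC·BA·ABD·BA·ABD·BA·ABD·DC·DC·BA·ABD
    A ↦ DC
    C ↦ ABD
    D ↦ BA
  step 0 ⇒ step 1: BDBD ⇒ AA·BA·AA·BA
    B ↦ AA

A->DC, B->AA, C->ABD, D->BA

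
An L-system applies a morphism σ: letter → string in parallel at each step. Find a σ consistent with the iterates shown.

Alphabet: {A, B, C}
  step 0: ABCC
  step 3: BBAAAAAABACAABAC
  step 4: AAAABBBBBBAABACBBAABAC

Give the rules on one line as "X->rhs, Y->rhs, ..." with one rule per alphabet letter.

A->B, B->AA, C->AC

  step 3 ⇒ step 4: BBAAAAAABACAABAC ⇒ AA·AA·B·B·B·B·B·B·AA·B·AC·B·B·AA·B·AC
    A ↦ B
    B ↦ AA
    C ↦ AC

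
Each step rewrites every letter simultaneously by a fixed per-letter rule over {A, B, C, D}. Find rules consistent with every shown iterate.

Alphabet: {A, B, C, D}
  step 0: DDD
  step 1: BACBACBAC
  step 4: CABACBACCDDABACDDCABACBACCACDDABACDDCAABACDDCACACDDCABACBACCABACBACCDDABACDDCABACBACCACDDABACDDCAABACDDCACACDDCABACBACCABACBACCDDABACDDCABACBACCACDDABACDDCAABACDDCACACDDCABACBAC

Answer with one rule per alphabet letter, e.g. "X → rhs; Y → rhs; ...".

  step 0 ⇒ step 1: DDD ⇒ BAC·BAC·BAC
    D ↦ BAC
    A ↦ CDD  (constrained at step 1)
    B ↦ ABA  (constrained at step 1)
    C ↦ CA  (constrained at step 1)

A->CDD, B->ABA, C->CA, D->BAC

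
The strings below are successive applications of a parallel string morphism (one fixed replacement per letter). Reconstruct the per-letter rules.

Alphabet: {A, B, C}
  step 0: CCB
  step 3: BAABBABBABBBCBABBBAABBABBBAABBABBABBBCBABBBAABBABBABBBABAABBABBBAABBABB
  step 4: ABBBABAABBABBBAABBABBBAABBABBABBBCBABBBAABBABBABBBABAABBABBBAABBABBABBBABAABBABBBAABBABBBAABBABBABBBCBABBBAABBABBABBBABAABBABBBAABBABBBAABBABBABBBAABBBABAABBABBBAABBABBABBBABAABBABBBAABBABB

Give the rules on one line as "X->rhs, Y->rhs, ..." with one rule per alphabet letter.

A->BA, B->ABB, C->BCB

  step 3 ⇒ step 4: BAABBABBABBBCBABBBAABBABBBAABBABBABBBCBABBBAABBABBABBBABAABBABBBAABBABB ⇒ ABB·BA·BA·ABB·ABB·BA·ABB·ABB·BA·ABB·ABB·ABB·BCB·ABB·BA·ABB·ABB·ABB·BA·BA·ABB·ABB·BA·ABB·ABB·ABB·BA·BA·ABB·ABB·BA·ABB·ABB·BA·ABB·ABB·ABB·BCB·ABB·BA·ABB·ABB·ABB·BA·BA·ABB·ABB·BA·ABB·ABB·BA·ABB·ABB·ABB·BA·ABB·BA·BA·ABB·ABB·BA·ABB·ABB·ABB·BA·BA·ABB·ABB·BA·ABB·ABB
    A ↦ BA
    B ↦ ABB
    C ↦ BCB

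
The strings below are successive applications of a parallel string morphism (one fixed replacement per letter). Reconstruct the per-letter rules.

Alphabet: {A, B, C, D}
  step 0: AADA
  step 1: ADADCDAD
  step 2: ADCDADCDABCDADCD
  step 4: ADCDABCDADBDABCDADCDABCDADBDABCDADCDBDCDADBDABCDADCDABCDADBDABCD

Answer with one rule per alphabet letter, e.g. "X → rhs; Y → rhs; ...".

A->AD, B->BD, C->AB, D->CD

  step 1 ⇒ step 2: ADADCDAD ⇒ AD·CD·AD·CD·AB·CD·AD·CD
    A ↦ AD
    C ↦ AB
    D ↦ CD
    B ↦ BD  (constrained at step 2)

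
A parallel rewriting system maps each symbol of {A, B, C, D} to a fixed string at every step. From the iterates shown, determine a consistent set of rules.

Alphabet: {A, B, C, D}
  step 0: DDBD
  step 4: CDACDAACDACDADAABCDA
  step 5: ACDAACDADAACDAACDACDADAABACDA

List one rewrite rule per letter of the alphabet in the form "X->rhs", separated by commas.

  step 4 ⇒ step 5: CDACDAACDACDADAABCDA ⇒ A·C·DA·A·C·DA·DA·A·C·DA·A·C·DA·C·DA·DA·AB·A·C·DA
    A ↦ DA
    B ↦ AB
    C ↦ A
    D ↦ C

A->DA, B->AB, C->A, D->C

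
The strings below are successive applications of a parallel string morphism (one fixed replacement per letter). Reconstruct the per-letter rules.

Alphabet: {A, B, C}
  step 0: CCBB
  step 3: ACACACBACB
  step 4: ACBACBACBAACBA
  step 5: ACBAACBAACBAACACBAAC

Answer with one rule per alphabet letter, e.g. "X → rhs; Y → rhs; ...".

  step 4 ⇒ step 5: ACBACBACBAACBA ⇒ AC·B·A·AC·B·A·AC·B·A·AC·AC·B·A·AC
    A ↦ AC
    B ↦ A
    C ↦ B

A->AC, B->A, C->B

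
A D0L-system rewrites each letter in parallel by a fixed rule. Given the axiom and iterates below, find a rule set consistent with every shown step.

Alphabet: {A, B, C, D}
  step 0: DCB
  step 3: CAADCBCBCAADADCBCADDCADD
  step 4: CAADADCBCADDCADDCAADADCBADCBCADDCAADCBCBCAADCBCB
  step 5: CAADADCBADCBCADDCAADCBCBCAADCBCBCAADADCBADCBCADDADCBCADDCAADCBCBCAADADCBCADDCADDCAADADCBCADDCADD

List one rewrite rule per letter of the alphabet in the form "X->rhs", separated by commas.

  step 4 ⇒ step 5: CAADADCBCADDCADDCAADADCBADCBCADDCAADCBCBCAADCBCB ⇒ CA·AD·AD·CB·AD·CB·CA·DD·CA·AD·CB·CB·CA·AD·CB·CB·CA·AD·AD·CB·AD·CB·CA·DD·AD·CB·CA·DD·CA·AD·CB·CB·CA·AD·AD·CB·CA·DD·CA·DD·CA·AD·AD·CB·CA·DD·CA·DD
    A ↦ AD
    B ↦ DD
    C ↦ CA
    D ↦ CB

A->AD, B->DD, C->CA, D->CB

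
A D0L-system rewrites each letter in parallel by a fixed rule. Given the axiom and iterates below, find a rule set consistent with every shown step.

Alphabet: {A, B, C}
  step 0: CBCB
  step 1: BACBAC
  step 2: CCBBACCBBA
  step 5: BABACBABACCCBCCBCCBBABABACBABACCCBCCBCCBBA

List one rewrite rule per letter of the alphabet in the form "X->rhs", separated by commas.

A->CB, B->C, C->BA

  step 1 ⇒ step 2: BACBAC ⇒ C·CB·BA·C·CB·BA
    A ↦ CB
    B ↦ C
    C ↦ BA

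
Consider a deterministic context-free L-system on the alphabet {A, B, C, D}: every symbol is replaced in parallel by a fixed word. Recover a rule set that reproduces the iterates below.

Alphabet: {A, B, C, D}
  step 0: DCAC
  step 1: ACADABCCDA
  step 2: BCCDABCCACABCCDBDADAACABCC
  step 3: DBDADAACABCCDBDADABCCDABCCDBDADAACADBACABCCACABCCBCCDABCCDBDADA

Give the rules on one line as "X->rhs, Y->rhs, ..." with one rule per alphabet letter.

A->BCC, B->DB, C->DA, D->ACA

  step 2 ⇒ step 3: BCCDABCCACABCCDBDADAACABCC ⇒ DB·DA·DA·ACA·BCC·DB·DA·DA·BCC·DA·BCC·DB·DA·DA·ACA·DB·ACA·BCC·ACA·BCC·BCC·DA·BCC·DB·DA·DA
    A ↦ BCC
    B ↦ DB
    C ↦ DA
    D ↦ ACA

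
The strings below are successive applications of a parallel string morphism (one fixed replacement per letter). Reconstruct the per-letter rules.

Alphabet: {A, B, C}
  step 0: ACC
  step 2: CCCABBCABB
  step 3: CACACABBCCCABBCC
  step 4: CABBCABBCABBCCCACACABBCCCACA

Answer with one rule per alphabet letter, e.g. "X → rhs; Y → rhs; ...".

A->BB, B->C, C->CA

  step 3 ⇒ step 4: CACACABBCCCABBCC ⇒ CA·BB·CA·BB·CA·BB·C·C·CA·CA·CA·BB·C·C·CA·CA
    A ↦ BB
    B ↦ C
    C ↦ CA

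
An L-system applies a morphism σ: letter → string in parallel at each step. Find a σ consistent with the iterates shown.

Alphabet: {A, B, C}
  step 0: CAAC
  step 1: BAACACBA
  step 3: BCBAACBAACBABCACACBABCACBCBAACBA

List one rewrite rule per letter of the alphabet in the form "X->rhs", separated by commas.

  step 0 ⇒ step 1: CAAC ⇒ BA·AC·AC·BA
    A ↦ AC
    C ↦ BA
    B ↦ BC  (constrained at step 1)

A->AC, B->BC, C->BA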